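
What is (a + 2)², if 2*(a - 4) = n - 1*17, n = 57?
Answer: 676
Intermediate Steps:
a = 24 (a = 4 + (57 - 1*17)/2 = 4 + (57 - 17)/2 = 4 + (½)*40 = 4 + 20 = 24)
(a + 2)² = (24 + 2)² = 26² = 676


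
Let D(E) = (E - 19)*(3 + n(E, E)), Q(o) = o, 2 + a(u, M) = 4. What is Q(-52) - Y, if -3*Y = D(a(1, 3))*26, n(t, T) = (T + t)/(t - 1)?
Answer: -3250/3 ≈ -1083.3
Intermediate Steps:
a(u, M) = 2 (a(u, M) = -2 + 4 = 2)
n(t, T) = (T + t)/(-1 + t)
D(E) = (-19 + E)*(3 + 2*E/(-1 + E)) (D(E) = (E - 19)*(3 + (E + E)/(-1 + E)) = (-19 + E)*(3 + (2*E)/(-1 + E)) = (-19 + E)*(3 + 2*E/(-1 + E)))
Y = 3094/3 (Y = -(57 - 98*2 + 5*2²)/(-1 + 2)*26/3 = -(57 - 196 + 5*4)/1*26/3 = -1*(57 - 196 + 20)*26/3 = -1*(-119)*26/3 = -(-119)*26/3 = -⅓*(-3094) = 3094/3 ≈ 1031.3)
Q(-52) - Y = -52 - 1*3094/3 = -52 - 3094/3 = -3250/3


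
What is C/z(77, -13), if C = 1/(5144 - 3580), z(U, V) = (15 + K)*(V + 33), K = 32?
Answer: 1/1470160 ≈ 6.8020e-7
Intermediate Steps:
z(U, V) = 1551 + 47*V (z(U, V) = (15 + 32)*(V + 33) = 47*(33 + V) = 1551 + 47*V)
C = 1/1564 ≈ 0.00063939
C/z(77, -13) = 1/(1564*(1551 + 47*(-13))) = 1/(1564*(1551 - 611)) = (1/1564)/940 = (1/1564)*(1/940) = 1/1470160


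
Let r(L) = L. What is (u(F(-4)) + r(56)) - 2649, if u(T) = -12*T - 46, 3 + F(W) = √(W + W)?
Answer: -2603 - 24*I*√2 ≈ -2603.0 - 33.941*I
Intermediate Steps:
F(W) = -3 + √2*√W (F(W) = -3 + √(W + W) = -3 + √(2*W) = -3 + √2*√W)
u(T) = -46 - 12*T
(u(F(-4)) + r(56)) - 2649 = ((-46 - 12*(-3 + √2*√(-4))) + 56) - 2649 = ((-46 - 12*(-3 + √2*(2*I))) + 56) - 2649 = ((-46 - 12*(-3 + 2*I*√2)) + 56) - 2649 = ((-46 + (36 - 24*I*√2)) + 56) - 2649 = ((-10 - 24*I*√2) + 56) - 2649 = (46 - 24*I*√2) - 2649 = -2603 - 24*I*√2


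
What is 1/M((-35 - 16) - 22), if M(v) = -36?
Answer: -1/36 ≈ -0.027778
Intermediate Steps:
1/M((-35 - 16) - 22) = 1/(-36) = -1/36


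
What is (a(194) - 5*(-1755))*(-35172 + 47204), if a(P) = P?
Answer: 107915008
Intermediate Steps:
(a(194) - 5*(-1755))*(-35172 + 47204) = (194 - 5*(-1755))*(-35172 + 47204) = (194 + 8775)*12032 = 8969*12032 = 107915008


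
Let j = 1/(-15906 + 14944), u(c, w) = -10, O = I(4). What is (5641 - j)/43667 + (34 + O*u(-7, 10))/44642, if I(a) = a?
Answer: 9307851957/72127141918 ≈ 0.12905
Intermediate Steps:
O = 4
j = -1/962 (j = 1/(-962) = -1/962 ≈ -0.0010395)
(5641 - j)/43667 + (34 + O*u(-7, 10))/44642 = (5641 - 1*(-1/962))/43667 + (34 + 4*(-10))/44642 = (5641 + 1/962)*(1/43667) + (34 - 40)*(1/44642) = (5426643/962)*(1/43667) - 6*1/44642 = 5426643/42007654 - 3/22321 = 9307851957/72127141918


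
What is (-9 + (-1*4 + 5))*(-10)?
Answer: 80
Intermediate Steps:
(-9 + (-1*4 + 5))*(-10) = (-9 + (-4 + 5))*(-10) = (-9 + 1)*(-10) = -8*(-10) = 80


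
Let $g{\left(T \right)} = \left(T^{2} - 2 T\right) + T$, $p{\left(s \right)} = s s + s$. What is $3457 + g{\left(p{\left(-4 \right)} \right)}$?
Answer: $3589$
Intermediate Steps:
$p{\left(s \right)} = s + s^{2}$ ($p{\left(s \right)} = s^{2} + s = s + s^{2}$)
$g{\left(T \right)} = T^{2} - T$
$3457 + g{\left(p{\left(-4 \right)} \right)} = 3457 + - 4 \left(1 - 4\right) \left(-1 - 4 \left(1 - 4\right)\right) = 3457 + \left(-4\right) \left(-3\right) \left(-1 - -12\right) = 3457 + 12 \left(-1 + 12\right) = 3457 + 12 \cdot 11 = 3457 + 132 = 3589$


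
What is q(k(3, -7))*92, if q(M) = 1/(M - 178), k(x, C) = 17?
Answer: -4/7 ≈ -0.57143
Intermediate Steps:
q(M) = 1/(-178 + M)
q(k(3, -7))*92 = 92/(-178 + 17) = 92/(-161) = -1/161*92 = -4/7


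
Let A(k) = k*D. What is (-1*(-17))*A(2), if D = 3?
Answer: 102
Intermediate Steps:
A(k) = 3*k (A(k) = k*3 = 3*k)
(-1*(-17))*A(2) = (-1*(-17))*(3*2) = 17*6 = 102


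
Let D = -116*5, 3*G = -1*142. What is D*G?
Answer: 82360/3 ≈ 27453.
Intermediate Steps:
G = -142/3 (G = (-1*142)/3 = (⅓)*(-142) = -142/3 ≈ -47.333)
D = -580
D*G = -580*(-142/3) = 82360/3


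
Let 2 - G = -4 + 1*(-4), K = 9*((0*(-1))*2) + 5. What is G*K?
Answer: 50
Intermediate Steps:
K = 5 (K = 9*(0*2) + 5 = 9*0 + 5 = 0 + 5 = 5)
G = 10 (G = 2 - (-4 + 1*(-4)) = 2 - (-4 - 4) = 2 - 1*(-8) = 2 + 8 = 10)
G*K = 10*5 = 50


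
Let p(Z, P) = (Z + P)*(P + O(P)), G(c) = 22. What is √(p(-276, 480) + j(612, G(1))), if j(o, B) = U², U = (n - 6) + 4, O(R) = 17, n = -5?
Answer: √101437 ≈ 318.49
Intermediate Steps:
p(Z, P) = (17 + P)*(P + Z) (p(Z, P) = (Z + P)*(P + 17) = (P + Z)*(17 + P) = (17 + P)*(P + Z))
U = -7 (U = (-5 - 6) + 4 = -11 + 4 = -7)
j(o, B) = 49 (j(o, B) = (-7)² = 49)
√(p(-276, 480) + j(612, G(1))) = √((480² + 17*480 + 17*(-276) + 480*(-276)) + 49) = √((230400 + 8160 - 4692 - 132480) + 49) = √(101388 + 49) = √101437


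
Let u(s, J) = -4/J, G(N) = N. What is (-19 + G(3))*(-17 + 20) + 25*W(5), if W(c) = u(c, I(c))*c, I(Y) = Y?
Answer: -148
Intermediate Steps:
W(c) = -4 (W(c) = (-4/c)*c = -4)
(-19 + G(3))*(-17 + 20) + 25*W(5) = (-19 + 3)*(-17 + 20) + 25*(-4) = -16*3 - 100 = -48 - 100 = -148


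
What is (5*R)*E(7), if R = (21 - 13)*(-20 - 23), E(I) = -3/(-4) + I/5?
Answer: -3698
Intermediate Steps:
E(I) = ¾ + I/5 (E(I) = -3*(-¼) + I*(⅕) = ¾ + I/5)
R = -344 (R = 8*(-43) = -344)
(5*R)*E(7) = (5*(-344))*(¾ + (⅕)*7) = -1720*(¾ + 7/5) = -1720*43/20 = -3698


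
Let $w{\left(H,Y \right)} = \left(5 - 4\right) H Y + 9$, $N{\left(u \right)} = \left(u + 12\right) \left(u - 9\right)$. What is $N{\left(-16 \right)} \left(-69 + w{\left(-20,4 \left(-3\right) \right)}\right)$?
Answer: $18000$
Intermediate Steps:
$N{\left(u \right)} = \left(-9 + u\right) \left(12 + u\right)$ ($N{\left(u \right)} = \left(12 + u\right) \left(-9 + u\right) = \left(-9 + u\right) \left(12 + u\right)$)
$w{\left(H,Y \right)} = 9 + H Y$ ($w{\left(H,Y \right)} = 1 H Y + 9 = H Y + 9 = 9 + H Y$)
$N{\left(-16 \right)} \left(-69 + w{\left(-20,4 \left(-3\right) \right)}\right) = \left(-108 + \left(-16\right)^{2} + 3 \left(-16\right)\right) \left(-69 - \left(-9 + 20 \cdot 4 \left(-3\right)\right)\right) = \left(-108 + 256 - 48\right) \left(-69 + \left(9 - -240\right)\right) = 100 \left(-69 + \left(9 + 240\right)\right) = 100 \left(-69 + 249\right) = 100 \cdot 180 = 18000$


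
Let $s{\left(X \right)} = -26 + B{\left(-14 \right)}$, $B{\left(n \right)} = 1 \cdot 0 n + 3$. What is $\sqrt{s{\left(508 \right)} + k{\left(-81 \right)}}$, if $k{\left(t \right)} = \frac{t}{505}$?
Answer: $\frac{4 i \sqrt{369155}}{505} \approx 4.8125 i$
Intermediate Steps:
$B{\left(n \right)} = 3$ ($B{\left(n \right)} = 1 \cdot 0 + 3 = 0 + 3 = 3$)
$s{\left(X \right)} = -23$ ($s{\left(X \right)} = -26 + 3 = -23$)
$k{\left(t \right)} = \frac{t}{505}$ ($k{\left(t \right)} = t \frac{1}{505} = \frac{t}{505}$)
$\sqrt{s{\left(508 \right)} + k{\left(-81 \right)}} = \sqrt{-23 + \frac{1}{505} \left(-81\right)} = \sqrt{-23 - \frac{81}{505}} = \sqrt{- \frac{11696}{505}} = \frac{4 i \sqrt{369155}}{505}$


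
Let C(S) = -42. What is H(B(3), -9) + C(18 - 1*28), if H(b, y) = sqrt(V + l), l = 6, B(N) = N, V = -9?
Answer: -42 + I*sqrt(3) ≈ -42.0 + 1.732*I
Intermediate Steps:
H(b, y) = I*sqrt(3) (H(b, y) = sqrt(-9 + 6) = sqrt(-3) = I*sqrt(3))
H(B(3), -9) + C(18 - 1*28) = I*sqrt(3) - 42 = -42 + I*sqrt(3)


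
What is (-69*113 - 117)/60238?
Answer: -3957/30119 ≈ -0.13138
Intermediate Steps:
(-69*113 - 117)/60238 = (-7797 - 117)*(1/60238) = -7914*1/60238 = -3957/30119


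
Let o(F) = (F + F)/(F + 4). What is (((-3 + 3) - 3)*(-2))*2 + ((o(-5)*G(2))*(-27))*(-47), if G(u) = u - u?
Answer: 12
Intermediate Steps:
o(F) = 2*F/(4 + F) (o(F) = (2*F)/(4 + F) = 2*F/(4 + F))
G(u) = 0
(((-3 + 3) - 3)*(-2))*2 + ((o(-5)*G(2))*(-27))*(-47) = (((-3 + 3) - 3)*(-2))*2 + (((2*(-5)/(4 - 5))*0)*(-27))*(-47) = ((0 - 3)*(-2))*2 + (((2*(-5)/(-1))*0)*(-27))*(-47) = -3*(-2)*2 + (((2*(-5)*(-1))*0)*(-27))*(-47) = 6*2 + ((10*0)*(-27))*(-47) = 12 + (0*(-27))*(-47) = 12 + 0*(-47) = 12 + 0 = 12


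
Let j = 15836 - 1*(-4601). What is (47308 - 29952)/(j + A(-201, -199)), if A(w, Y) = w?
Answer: 4339/5059 ≈ 0.85768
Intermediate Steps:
j = 20437 (j = 15836 + 4601 = 20437)
(47308 - 29952)/(j + A(-201, -199)) = (47308 - 29952)/(20437 - 201) = 17356/20236 = 17356*(1/20236) = 4339/5059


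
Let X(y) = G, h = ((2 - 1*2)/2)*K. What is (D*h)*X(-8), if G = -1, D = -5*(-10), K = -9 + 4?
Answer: 0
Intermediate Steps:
K = -5
h = 0 (h = ((2 - 1*2)/2)*(-5) = ((2 - 2)*(1/2))*(-5) = (0*(1/2))*(-5) = 0*(-5) = 0)
D = 50
X(y) = -1
(D*h)*X(-8) = (50*0)*(-1) = 0*(-1) = 0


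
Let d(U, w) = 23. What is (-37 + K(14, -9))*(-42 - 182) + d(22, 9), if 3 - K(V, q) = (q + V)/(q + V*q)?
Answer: 206029/27 ≈ 7630.7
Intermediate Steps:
K(V, q) = 3 - (V + q)/(q + V*q) (K(V, q) = 3 - (q + V)/(q + V*q) = 3 - (V + q)/(q + V*q))
(-37 + K(14, -9))*(-42 - 182) + d(22, 9) = (-37 + (-1*14 + 2*(-9) + 3*14*(-9))/((-9)*(1 + 14)))*(-42 - 182) + 23 = (-37 - ⅑*(-14 - 18 - 378)/15)*(-224) + 23 = (-37 - ⅑*1/15*(-410))*(-224) + 23 = (-37 + 82/27)*(-224) + 23 = -917/27*(-224) + 23 = 205408/27 + 23 = 206029/27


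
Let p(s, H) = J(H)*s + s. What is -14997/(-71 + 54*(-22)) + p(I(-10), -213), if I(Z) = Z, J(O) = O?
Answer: 2684077/1259 ≈ 2131.9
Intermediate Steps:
p(s, H) = s + H*s (p(s, H) = H*s + s = s + H*s)
-14997/(-71 + 54*(-22)) + p(I(-10), -213) = -14997/(-71 + 54*(-22)) - 10*(1 - 213) = -14997/(-71 - 1188) - 10*(-212) = -14997/(-1259) + 2120 = -14997*(-1/1259) + 2120 = 14997/1259 + 2120 = 2684077/1259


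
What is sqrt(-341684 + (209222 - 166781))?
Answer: 7*I*sqrt(6107) ≈ 547.03*I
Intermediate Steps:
sqrt(-341684 + (209222 - 166781)) = sqrt(-341684 + 42441) = sqrt(-299243) = 7*I*sqrt(6107)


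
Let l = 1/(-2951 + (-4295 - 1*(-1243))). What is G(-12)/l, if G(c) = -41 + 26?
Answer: 90045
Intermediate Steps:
G(c) = -15
l = -1/6003 (l = 1/(-2951 + (-4295 + 1243)) = 1/(-2951 - 3052) = 1/(-6003) = -1/6003 ≈ -0.00016658)
G(-12)/l = -15/(-1/6003) = -15*(-6003) = 90045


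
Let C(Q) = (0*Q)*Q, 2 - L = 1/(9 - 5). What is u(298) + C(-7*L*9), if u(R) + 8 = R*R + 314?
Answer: 89110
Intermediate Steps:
L = 7/4 (L = 2 - 1/(9 - 5) = 2 - 1/4 = 7/4 ≈ 1.7500)
u(R) = 306 + R**2 (u(R) = -8 + (R*R + 314) = -8 + (R**2 + 314) = -8 + (314 + R**2) = 306 + R**2)
C(Q) = 0 (C(Q) = 0*Q = 0)
u(298) + C(-7*L*9) = (306 + 298**2) + 0 = (306 + 88804) + 0 = 89110 + 0 = 89110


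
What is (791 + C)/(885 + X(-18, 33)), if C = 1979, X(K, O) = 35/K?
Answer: 9972/3179 ≈ 3.1368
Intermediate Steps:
(791 + C)/(885 + X(-18, 33)) = (791 + 1979)/(885 + 35/(-18)) = 2770/(885 + 35*(-1/18)) = 2770/(885 - 35/18) = 2770/(15895/18) = 2770*(18/15895) = 9972/3179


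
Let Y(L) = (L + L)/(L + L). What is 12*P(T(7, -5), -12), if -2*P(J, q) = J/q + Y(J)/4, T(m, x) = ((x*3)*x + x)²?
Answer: 4897/2 ≈ 2448.5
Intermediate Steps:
T(m, x) = (x + 3*x²)² (T(m, x) = ((3*x)*x + x)² = (3*x² + x)² = (x + 3*x²)²)
Y(L) = 1 (Y(L) = (2*L)/((2*L)) = (2*L)*(1/(2*L)) = 1)
P(J, q) = -⅛ - J/(2*q) (P(J, q) = -(J/q + 1/4)/2 = -(J/q + 1*(¼))/2 = -(J/q + ¼)/2 = -(¼ + J/q)/2 = -⅛ - J/(2*q))
12*P(T(7, -5), -12) = 12*((⅛)*(-1*(-12) - 4*(-5)²*(1 + 3*(-5))²)/(-12)) = 12*((⅛)*(-1/12)*(12 - 100*(1 - 15)²)) = 12*((⅛)*(-1/12)*(12 - 100*(-14)²)) = 12*((⅛)*(-1/12)*(12 - 100*196)) = 12*((⅛)*(-1/12)*(12 - 4*4900)) = 12*((⅛)*(-1/12)*(12 - 19600)) = 12*((⅛)*(-1/12)*(-19588)) = 12*(4897/24) = 4897/2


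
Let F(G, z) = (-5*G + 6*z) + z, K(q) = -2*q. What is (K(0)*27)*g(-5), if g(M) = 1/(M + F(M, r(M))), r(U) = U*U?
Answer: 0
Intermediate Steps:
r(U) = U²
F(G, z) = -5*G + 7*z
g(M) = 1/(-4*M + 7*M²) (g(M) = 1/(M + (-5*M + 7*M²)) = 1/(-4*M + 7*M²))
(K(0)*27)*g(-5) = (-2*0*27)*(1/((-5)*(-4 + 7*(-5)))) = (0*27)*(-1/(5*(-4 - 35))) = 0*(-⅕/(-39)) = 0*(-⅕*(-1/39)) = 0*(1/195) = 0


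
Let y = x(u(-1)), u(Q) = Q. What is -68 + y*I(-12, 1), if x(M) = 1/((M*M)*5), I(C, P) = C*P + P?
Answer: -351/5 ≈ -70.200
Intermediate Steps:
I(C, P) = P + C*P
x(M) = 1/(5*M²) (x(M) = 1/(M²*5) = 1/(5*M²))
y = ⅕ (y = (⅕)/(-1)² = (⅕)*1 = ⅕ ≈ 0.20000)
-68 + y*I(-12, 1) = -68 + (1*(1 - 12))/5 = -68 + (1*(-11))/5 = -68 + (⅕)*(-11) = -68 - 11/5 = -351/5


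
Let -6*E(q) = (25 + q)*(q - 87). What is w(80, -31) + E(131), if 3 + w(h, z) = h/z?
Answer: -35637/31 ≈ -1149.6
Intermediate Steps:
E(q) = -(-87 + q)*(25 + q)/6 (E(q) = -(25 + q)*(q - 87)/6 = -(25 + q)*(-87 + q)/6 = -(-87 + q)*(25 + q)/6)
w(h, z) = -3 + h/z
w(80, -31) + E(131) = (-3 + 80/(-31)) + (725/2 - ⅙*131² + (31/3)*131) = (-3 + 80*(-1/31)) + (725/2 - ⅙*17161 + 4061/3) = (-3 - 80/31) + (725/2 - 17161/6 + 4061/3) = -173/31 - 1144 = -35637/31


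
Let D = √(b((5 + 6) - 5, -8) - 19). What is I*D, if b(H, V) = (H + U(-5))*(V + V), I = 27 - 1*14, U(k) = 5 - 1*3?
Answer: 91*I*√3 ≈ 157.62*I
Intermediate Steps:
U(k) = 2 (U(k) = 5 - 3 = 2)
I = 13 (I = 27 - 14 = 13)
b(H, V) = 2*V*(2 + H) (b(H, V) = (H + 2)*(V + V) = (2 + H)*(2*V) = 2*V*(2 + H))
D = 7*I*√3 (D = √(2*(-8)*(2 + ((5 + 6) - 5)) - 19) = √(2*(-8)*(2 + (11 - 5)) - 19) = √(2*(-8)*(2 + 6) - 19) = √(2*(-8)*8 - 19) = √(-128 - 19) = √(-147) = 7*I*√3 ≈ 12.124*I)
I*D = 13*(7*I*√3) = 91*I*√3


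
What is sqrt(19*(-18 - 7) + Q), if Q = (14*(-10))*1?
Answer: I*sqrt(615) ≈ 24.799*I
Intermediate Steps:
Q = -140 (Q = -140*1 = -140)
sqrt(19*(-18 - 7) + Q) = sqrt(19*(-18 - 7) - 140) = sqrt(19*(-25) - 140) = sqrt(-475 - 140) = sqrt(-615) = I*sqrt(615)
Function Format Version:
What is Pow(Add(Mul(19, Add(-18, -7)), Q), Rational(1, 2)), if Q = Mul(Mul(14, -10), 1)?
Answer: Mul(I, Pow(615, Rational(1, 2))) ≈ Mul(24.799, I)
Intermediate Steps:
Q = -140 (Q = Mul(-140, 1) = -140)
Pow(Add(Mul(19, Add(-18, -7)), Q), Rational(1, 2)) = Pow(Add(Mul(19, Add(-18, -7)), -140), Rational(1, 2)) = Pow(Add(Mul(19, -25), -140), Rational(1, 2)) = Pow(Add(-475, -140), Rational(1, 2)) = Pow(-615, Rational(1, 2)) = Mul(I, Pow(615, Rational(1, 2)))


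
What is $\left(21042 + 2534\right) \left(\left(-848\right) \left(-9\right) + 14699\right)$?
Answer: $526475656$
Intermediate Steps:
$\left(21042 + 2534\right) \left(\left(-848\right) \left(-9\right) + 14699\right) = 23576 \left(7632 + 14699\right) = 23576 \cdot 22331 = 526475656$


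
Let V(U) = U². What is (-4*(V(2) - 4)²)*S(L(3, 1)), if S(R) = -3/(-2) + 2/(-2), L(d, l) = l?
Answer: 0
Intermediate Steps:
S(R) = ½ (S(R) = -3*(-½) + 2*(-½) = 3/2 - 1 = ½)
(-4*(V(2) - 4)²)*S(L(3, 1)) = -4*(2² - 4)²*(½) = -4*(4 - 4)²*(½) = -4*0²*(½) = -4*0*(½) = 0*(½) = 0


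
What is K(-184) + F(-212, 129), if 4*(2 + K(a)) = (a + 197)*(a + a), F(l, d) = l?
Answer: -1410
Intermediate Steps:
K(a) = -2 + a*(197 + a)/2 (K(a) = -2 + ((a + 197)*(a + a))/4 = -2 + ((197 + a)*(2*a))/4 = -2 + (2*a*(197 + a))/4 = -2 + a*(197 + a)/2)
K(-184) + F(-212, 129) = (-2 + (½)*(-184)² + (197/2)*(-184)) - 212 = (-2 + (½)*33856 - 18124) - 212 = (-2 + 16928 - 18124) - 212 = -1198 - 212 = -1410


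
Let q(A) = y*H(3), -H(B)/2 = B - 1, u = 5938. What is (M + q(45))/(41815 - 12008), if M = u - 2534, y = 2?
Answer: 3396/29807 ≈ 0.11393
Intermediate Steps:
H(B) = 2 - 2*B (H(B) = -2*(B - 1) = -2*(-1 + B) = 2 - 2*B)
M = 3404 (M = 5938 - 2534 = 3404)
q(A) = -8 (q(A) = 2*(2 - 2*3) = 2*(2 - 6) = 2*(-4) = -8)
(M + q(45))/(41815 - 12008) = (3404 - 8)/(41815 - 12008) = 3396/29807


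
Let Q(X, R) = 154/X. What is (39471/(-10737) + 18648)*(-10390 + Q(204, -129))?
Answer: -70711898873605/365058 ≈ -1.9370e+8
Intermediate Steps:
(39471/(-10737) + 18648)*(-10390 + Q(204, -129)) = (39471/(-10737) + 18648)*(-10390 + 154/204) = (39471*(-1/10737) + 18648)*(-10390 + 154*(1/204)) = (-13157/3579 + 18648)*(-10390 + 77/102) = (66728035/3579)*(-1059703/102) = -70711898873605/365058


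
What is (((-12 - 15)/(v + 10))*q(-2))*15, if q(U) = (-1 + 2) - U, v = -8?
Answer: -1215/2 ≈ -607.50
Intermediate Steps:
q(U) = 1 - U
(((-12 - 15)/(v + 10))*q(-2))*15 = (((-12 - 15)/(-8 + 10))*(1 - 1*(-2)))*15 = ((-27/2)*(1 + 2))*15 = (-27*1/2*3)*15 = -27/2*3*15 = -81/2*15 = -1215/2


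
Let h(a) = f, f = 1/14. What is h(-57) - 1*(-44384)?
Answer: 621377/14 ≈ 44384.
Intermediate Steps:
f = 1/14 ≈ 0.071429
h(a) = 1/14
h(-57) - 1*(-44384) = 1/14 - 1*(-44384) = 1/14 + 44384 = 621377/14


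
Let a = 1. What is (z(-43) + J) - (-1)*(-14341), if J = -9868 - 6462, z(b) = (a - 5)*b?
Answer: -30499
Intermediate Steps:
z(b) = -4*b (z(b) = (1 - 5)*b = -4*b)
J = -16330
(z(-43) + J) - (-1)*(-14341) = (-4*(-43) - 16330) - (-1)*(-14341) = (172 - 16330) - 1*14341 = -16158 - 14341 = -30499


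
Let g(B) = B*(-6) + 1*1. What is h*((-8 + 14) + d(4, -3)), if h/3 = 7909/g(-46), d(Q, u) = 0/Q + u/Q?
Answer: 498267/1108 ≈ 449.70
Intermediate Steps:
d(Q, u) = u/Q (d(Q, u) = 0 + u/Q = u/Q)
g(B) = 1 - 6*B (g(B) = -6*B + 1 = 1 - 6*B)
h = 23727/277 (h = 3*(7909/(1 - 6*(-46))) = 3*(7909/(1 + 276)) = 3*(7909/277) = 23727/277 ≈ 85.657)
h*((-8 + 14) + d(4, -3)) = 23727*((-8 + 14) - 3/4)/277 = 23727*(6 - 3*¼)/277 = 23727*(6 - ¾)/277 = (23727/277)*(21/4) = 498267/1108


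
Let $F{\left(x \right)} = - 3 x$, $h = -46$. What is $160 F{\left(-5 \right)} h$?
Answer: $-110400$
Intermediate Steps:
$160 F{\left(-5 \right)} h = 160 \left(\left(-3\right) \left(-5\right)\right) \left(-46\right) = 160 \cdot 15 \left(-46\right) = 2400 \left(-46\right) = -110400$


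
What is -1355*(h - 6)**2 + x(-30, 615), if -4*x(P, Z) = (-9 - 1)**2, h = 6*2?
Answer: -48805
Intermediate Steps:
h = 12
x(P, Z) = -25 (x(P, Z) = -(-9 - 1)**2/4 = -1/4*(-10)**2 = -1/4*100 = -25)
-1355*(h - 6)**2 + x(-30, 615) = -1355*(12 - 6)**2 - 25 = -1355*6**2 - 25 = -1355*36 - 25 = -48780 - 25 = -48805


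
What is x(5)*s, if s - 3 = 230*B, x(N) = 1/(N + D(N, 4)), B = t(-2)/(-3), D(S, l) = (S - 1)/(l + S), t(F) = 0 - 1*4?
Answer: 2787/49 ≈ 56.878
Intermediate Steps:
t(F) = -4 (t(F) = 0 - 4 = -4)
D(S, l) = (-1 + S)/(S + l)
B = 4/3 (B = -4/(-3) = -4*(-⅓) = 4/3 ≈ 1.3333)
x(N) = 1/(N + (-1 + N)/(4 + N)) (x(N) = 1/(N + (-1 + N)/(N + 4)) = 1/(N + (-1 + N)/(4 + N)))
s = 929/3 (s = 3 + 230*(4/3) = 3 + 920/3 = 929/3 ≈ 309.67)
x(5)*s = ((4 + 5)/(-1 + 5 + 5*(4 + 5)))*(929/3) = (9/(-1 + 5 + 5*9))*(929/3) = (9/(-1 + 5 + 45))*(929/3) = (9/49)*(929/3) = 2787/49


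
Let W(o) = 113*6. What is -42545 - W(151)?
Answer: -43223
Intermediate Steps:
W(o) = 678
-42545 - W(151) = -42545 - 1*678 = -42545 - 678 = -43223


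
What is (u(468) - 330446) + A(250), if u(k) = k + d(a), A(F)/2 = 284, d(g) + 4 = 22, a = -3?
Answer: -329392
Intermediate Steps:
d(g) = 18 (d(g) = -4 + 22 = 18)
A(F) = 568 (A(F) = 2*284 = 568)
u(k) = 18 + k (u(k) = k + 18 = 18 + k)
(u(468) - 330446) + A(250) = ((18 + 468) - 330446) + 568 = (486 - 330446) + 568 = -329960 + 568 = -329392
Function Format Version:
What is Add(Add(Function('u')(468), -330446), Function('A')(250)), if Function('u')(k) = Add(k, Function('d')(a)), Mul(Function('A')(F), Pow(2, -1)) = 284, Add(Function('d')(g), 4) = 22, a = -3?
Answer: -329392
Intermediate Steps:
Function('d')(g) = 18 (Function('d')(g) = Add(-4, 22) = 18)
Function('A')(F) = 568 (Function('A')(F) = Mul(2, 284) = 568)
Function('u')(k) = Add(18, k) (Function('u')(k) = Add(k, 18) = Add(18, k))
Add(Add(Function('u')(468), -330446), Function('A')(250)) = Add(Add(Add(18, 468), -330446), 568) = Add(Add(486, -330446), 568) = Add(-329960, 568) = -329392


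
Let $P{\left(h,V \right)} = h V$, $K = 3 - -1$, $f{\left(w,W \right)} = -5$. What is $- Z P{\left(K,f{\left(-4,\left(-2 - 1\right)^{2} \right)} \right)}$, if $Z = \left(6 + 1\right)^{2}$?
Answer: $980$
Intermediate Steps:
$K = 4$ ($K = 3 + 1 = 4$)
$P{\left(h,V \right)} = V h$
$Z = 49$ ($Z = 7^{2} = 49$)
$- Z P{\left(K,f{\left(-4,\left(-2 - 1\right)^{2} \right)} \right)} = \left(-1\right) 49 \left(\left(-5\right) 4\right) = \left(-49\right) \left(-20\right) = 980$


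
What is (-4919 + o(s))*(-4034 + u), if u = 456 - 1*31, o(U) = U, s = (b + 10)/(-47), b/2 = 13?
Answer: 834505461/47 ≈ 1.7755e+7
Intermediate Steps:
b = 26 (b = 2*13 = 26)
s = -36/47 (s = (26 + 10)/(-47) = 36*(-1/47) = -36/47 ≈ -0.76596)
u = 425 (u = 456 - 31 = 425)
(-4919 + o(s))*(-4034 + u) = (-4919 - 36/47)*(-4034 + 425) = -231229/47*(-3609) = 834505461/47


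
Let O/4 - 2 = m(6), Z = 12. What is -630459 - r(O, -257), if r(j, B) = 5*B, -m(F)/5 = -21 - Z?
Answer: -629174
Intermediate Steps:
m(F) = 165 (m(F) = -5*(-21 - 1*12) = -5*(-21 - 12) = -5*(-33) = 165)
O = 668 (O = 8 + 4*165 = 8 + 660 = 668)
-630459 - r(O, -257) = -630459 - 5*(-257) = -630459 - 1*(-1285) = -630459 + 1285 = -629174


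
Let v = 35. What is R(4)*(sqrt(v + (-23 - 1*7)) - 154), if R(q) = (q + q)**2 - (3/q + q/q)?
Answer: -19173/2 + 249*sqrt(5)/4 ≈ -9447.3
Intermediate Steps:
R(q) = -1 - 3/q + 4*q**2 (R(q) = (2*q)**2 - (3/q + 1) = 4*q**2 - (1 + 3/q) = 4*q**2 + (-1 - 3/q) = -1 - 3/q + 4*q**2)
R(4)*(sqrt(v + (-23 - 1*7)) - 154) = ((-3 - 1*4 + 4*4**3)/4)*(sqrt(35 + (-23 - 1*7)) - 154) = ((-3 - 4 + 4*64)/4)*(sqrt(35 + (-23 - 7)) - 154) = ((-3 - 4 + 256)/4)*(sqrt(35 - 30) - 154) = ((1/4)*249)*(sqrt(5) - 154) = 249*(-154 + sqrt(5))/4 = -19173/2 + 249*sqrt(5)/4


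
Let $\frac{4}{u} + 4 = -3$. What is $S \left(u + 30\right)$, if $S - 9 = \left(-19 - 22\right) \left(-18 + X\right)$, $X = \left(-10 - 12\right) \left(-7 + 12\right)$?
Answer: $154706$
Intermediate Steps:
$u = - \frac{4}{7}$ ($u = \frac{4}{-4 - 3} = \frac{4}{-7} = 4 \left(- \frac{1}{7}\right) = - \frac{4}{7} \approx -0.57143$)
$X = -110$ ($X = \left(-22\right) 5 = -110$)
$S = 5257$ ($S = 9 + \left(-19 - 22\right) \left(-18 - 110\right) = 9 - -5248 = 9 + 5248 = 5257$)
$S \left(u + 30\right) = 5257 \left(- \frac{4}{7} + 30\right) = 5257 \cdot \frac{206}{7} = 154706$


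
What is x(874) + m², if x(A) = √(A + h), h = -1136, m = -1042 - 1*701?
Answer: 3038049 + I*√262 ≈ 3.038e+6 + 16.186*I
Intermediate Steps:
m = -1743 (m = -1042 - 701 = -1743)
x(A) = √(-1136 + A) (x(A) = √(A - 1136) = √(-1136 + A))
x(874) + m² = √(-1136 + 874) + (-1743)² = √(-262) + 3038049 = I*√262 + 3038049 = 3038049 + I*√262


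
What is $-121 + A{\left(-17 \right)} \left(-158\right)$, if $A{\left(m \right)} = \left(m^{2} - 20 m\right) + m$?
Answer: $-96817$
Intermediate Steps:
$A{\left(m \right)} = m^{2} - 19 m$
$-121 + A{\left(-17 \right)} \left(-158\right) = -121 + - 17 \left(-19 - 17\right) \left(-158\right) = -121 + \left(-17\right) \left(-36\right) \left(-158\right) = -121 + 612 \left(-158\right) = -121 - 96696 = -96817$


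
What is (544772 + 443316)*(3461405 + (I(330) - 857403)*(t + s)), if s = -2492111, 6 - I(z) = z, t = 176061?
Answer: 1962878390500958440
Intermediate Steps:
I(z) = 6 - z
(544772 + 443316)*(3461405 + (I(330) - 857403)*(t + s)) = (544772 + 443316)*(3461405 + ((6 - 1*330) - 857403)*(176061 - 2492111)) = 988088*(3461405 + ((6 - 330) - 857403)*(-2316050)) = 988088*(3461405 + (-324 - 857403)*(-2316050)) = 988088*(3461405 - 857727*(-2316050)) = 988088*(3461405 + 1986538618350) = 988088*1986542079755 = 1962878390500958440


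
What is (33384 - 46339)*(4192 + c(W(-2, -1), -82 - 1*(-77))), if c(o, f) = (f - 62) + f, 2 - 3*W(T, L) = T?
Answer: -53374600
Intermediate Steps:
W(T, L) = ⅔ - T/3
c(o, f) = -62 + 2*f (c(o, f) = (-62 + f) + f = -62 + 2*f)
(33384 - 46339)*(4192 + c(W(-2, -1), -82 - 1*(-77))) = (33384 - 46339)*(4192 + (-62 + 2*(-82 - 1*(-77)))) = -12955*(4192 + (-62 + 2*(-82 + 77))) = -12955*(4192 + (-62 + 2*(-5))) = -12955*(4192 + (-62 - 10)) = -12955*(4192 - 72) = -12955*4120 = -53374600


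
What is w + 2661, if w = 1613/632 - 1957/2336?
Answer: 491387977/184544 ≈ 2662.7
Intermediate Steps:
w = 316393/184544 (w = 1613*(1/632) - 1957*1/2336 = 1613/632 - 1957/2336 = 316393/184544 ≈ 1.7145)
w + 2661 = 316393/184544 + 2661 = 491387977/184544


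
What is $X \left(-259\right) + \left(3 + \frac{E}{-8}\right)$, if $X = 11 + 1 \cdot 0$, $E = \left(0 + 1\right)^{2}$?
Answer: $- \frac{22769}{8} \approx -2846.1$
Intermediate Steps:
$E = 1$ ($E = 1^{2} = 1$)
$X = 11$ ($X = 11 + 0 = 11$)
$X \left(-259\right) + \left(3 + \frac{E}{-8}\right) = 11 \left(-259\right) + \left(3 + 1 \frac{1}{-8}\right) = -2849 + \left(3 + 1 \left(- \frac{1}{8}\right)\right) = -2849 + \left(3 - \frac{1}{8}\right) = -2849 + \frac{23}{8} = - \frac{22769}{8}$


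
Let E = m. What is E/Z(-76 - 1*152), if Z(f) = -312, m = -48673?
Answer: 48673/312 ≈ 156.00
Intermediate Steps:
E = -48673
E/Z(-76 - 1*152) = -48673/(-312) = -48673*(-1/312) = 48673/312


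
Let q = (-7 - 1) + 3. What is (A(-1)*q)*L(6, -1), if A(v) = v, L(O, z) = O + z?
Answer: 25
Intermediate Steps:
q = -5 (q = -8 + 3 = -5)
(A(-1)*q)*L(6, -1) = (-1*(-5))*(6 - 1) = 5*5 = 25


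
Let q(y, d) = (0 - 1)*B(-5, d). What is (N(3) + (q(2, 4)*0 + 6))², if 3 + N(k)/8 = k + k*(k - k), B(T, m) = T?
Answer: 36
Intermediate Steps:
N(k) = -24 + 8*k (N(k) = -24 + 8*(k + k*(k - k)) = -24 + 8*(k + k*0) = -24 + 8*(k + 0) = -24 + 8*k)
q(y, d) = 5 (q(y, d) = (0 - 1)*(-5) = -1*(-5) = 5)
(N(3) + (q(2, 4)*0 + 6))² = ((-24 + 8*3) + (5*0 + 6))² = ((-24 + 24) + (0 + 6))² = (0 + 6)² = 6² = 36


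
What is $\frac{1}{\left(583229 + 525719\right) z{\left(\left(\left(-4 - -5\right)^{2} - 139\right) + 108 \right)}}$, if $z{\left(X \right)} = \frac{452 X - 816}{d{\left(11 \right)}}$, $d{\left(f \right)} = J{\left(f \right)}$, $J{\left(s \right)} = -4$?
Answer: $\frac{1}{3985559112} \approx 2.5091 \cdot 10^{-10}$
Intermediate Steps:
$d{\left(f \right)} = -4$
$z{\left(X \right)} = 204 - 113 X$ ($z{\left(X \right)} = \frac{452 X - 816}{-4} = \left(-816 + 452 X\right) \left(- \frac{1}{4}\right) = 204 - 113 X$)
$\frac{1}{\left(583229 + 525719\right) z{\left(\left(\left(-4 - -5\right)^{2} - 139\right) + 108 \right)}} = \frac{1}{\left(583229 + 525719\right) \left(204 - 113 \left(\left(\left(-4 - -5\right)^{2} - 139\right) + 108\right)\right)} = \frac{1}{1108948 \left(204 - 113 \left(\left(\left(-4 + 5\right)^{2} - 139\right) + 108\right)\right)} = \frac{1}{1108948 \left(204 - 113 \left(\left(1^{2} - 139\right) + 108\right)\right)} = \frac{1}{1108948 \left(204 - 113 \left(\left(1 - 139\right) + 108\right)\right)} = \frac{1}{1108948 \left(204 - 113 \left(-138 + 108\right)\right)} = \frac{1}{1108948 \left(204 - -3390\right)} = \frac{1}{1108948 \left(204 + 3390\right)} = \frac{1}{1108948 \cdot 3594} = \frac{1}{1108948} \cdot \frac{1}{3594} = \frac{1}{3985559112}$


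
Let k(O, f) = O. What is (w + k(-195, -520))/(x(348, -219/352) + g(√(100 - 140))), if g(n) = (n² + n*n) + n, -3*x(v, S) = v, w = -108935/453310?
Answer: 17700877*I/(181324*(√10 + 98*I)) ≈ 0.99509 + 0.03211*I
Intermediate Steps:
w = -21787/90662 (w = -108935*1/453310 = -21787/90662 ≈ -0.24031)
x(v, S) = -v/3
g(n) = n + 2*n² (g(n) = (n² + n²) + n = 2*n² + n = n + 2*n²)
(w + k(-195, -520))/(x(348, -219/352) + g(√(100 - 140))) = (-21787/90662 - 195)/(-⅓*348 + √(100 - 140)*(1 + 2*√(100 - 140))) = -17700877/(90662*(-116 + √(-40)*(1 + 2*√(-40)))) = -17700877/(90662*(-116 + (2*I*√10)*(1 + 2*(2*I*√10)))) = -17700877/(90662*(-116 + (2*I*√10)*(1 + 4*I*√10))) = -17700877/(90662*(-116 + 2*I*√10*(1 + 4*I*√10)))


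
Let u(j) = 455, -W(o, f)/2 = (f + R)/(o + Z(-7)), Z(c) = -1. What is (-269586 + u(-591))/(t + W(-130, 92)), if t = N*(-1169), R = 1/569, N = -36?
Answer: -20060755609/3137003974 ≈ -6.3949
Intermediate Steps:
R = 1/569 ≈ 0.0017575
t = 42084 (t = -36*(-1169) = 42084)
W(o, f) = -2*(1/569 + f)/(-1 + o) (W(o, f) = -2*(f + 1/569)/(o - 1) = -2*(1/569 + f)/(-1 + o))
(-269586 + u(-591))/(t + W(-130, 92)) = (-269586 + 455)/(42084 + 2*(-1 - 569*92)/(569*(-1 - 130))) = -269131/(42084 + (2/569)*(-1 - 52348)/(-131)) = -269131/(42084 + (2/569)*(-1/131)*(-52349)) = -269131/(42084 + 104698/74539) = -269131/3137003974/74539 = -269131*74539/3137003974 = -20060755609/3137003974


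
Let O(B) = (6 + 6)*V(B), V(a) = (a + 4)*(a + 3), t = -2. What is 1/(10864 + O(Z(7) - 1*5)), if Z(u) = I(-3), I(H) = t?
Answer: 1/11008 ≈ 9.0843e-5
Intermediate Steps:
I(H) = -2
Z(u) = -2
V(a) = (3 + a)*(4 + a) (V(a) = (4 + a)*(3 + a) = (3 + a)*(4 + a))
O(B) = 144 + 12*B² + 84*B (O(B) = (6 + 6)*(12 + B² + 7*B) = 12*(12 + B² + 7*B) = 144 + 12*B² + 84*B)
1/(10864 + O(Z(7) - 1*5)) = 1/(10864 + (144 + 12*(-2 - 1*5)² + 84*(-2 - 1*5))) = 1/(10864 + (144 + 12*(-2 - 5)² + 84*(-2 - 5))) = 1/(10864 + (144 + 12*(-7)² + 84*(-7))) = 1/(10864 + (144 + 12*49 - 588)) = 1/(10864 + (144 + 588 - 588)) = 1/(10864 + 144) = 1/11008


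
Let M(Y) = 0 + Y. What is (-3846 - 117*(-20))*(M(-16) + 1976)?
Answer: -2951760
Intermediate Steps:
M(Y) = Y
(-3846 - 117*(-20))*(M(-16) + 1976) = (-3846 - 117*(-20))*(-16 + 1976) = (-3846 + 2340)*1960 = -1506*1960 = -2951760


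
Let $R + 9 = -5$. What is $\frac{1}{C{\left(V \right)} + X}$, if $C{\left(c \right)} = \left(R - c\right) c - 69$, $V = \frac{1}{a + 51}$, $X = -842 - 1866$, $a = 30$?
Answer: $- \frac{6561}{18221032} \approx -0.00036008$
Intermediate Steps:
$R = -14$ ($R = -9 - 5 = -14$)
$X = -2708$ ($X = -842 - 1866 = -2708$)
$V = \frac{1}{81}$ ($V = \frac{1}{30 + 51} = \frac{1}{81} \approx 0.012346$)
$C{\left(c \right)} = -69 + c \left(-14 - c\right)$ ($C{\left(c \right)} = \left(-14 - c\right) c - 69 = c \left(-14 - c\right) - 69 = -69 + c \left(-14 - c\right)$)
$\frac{1}{C{\left(V \right)} + X} = \frac{1}{\left(-69 - \left(\frac{1}{81}\right)^{2} - \frac{14}{81}\right) - 2708} = \frac{1}{\left(-69 - \frac{1}{6561} - \frac{14}{81}\right) - 2708} = \frac{1}{- \frac{453844}{6561} - 2708} = \frac{1}{- \frac{18221032}{6561}} = - \frac{6561}{18221032}$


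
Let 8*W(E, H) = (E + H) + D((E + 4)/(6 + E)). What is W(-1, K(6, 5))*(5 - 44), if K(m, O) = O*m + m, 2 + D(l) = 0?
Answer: -1287/8 ≈ -160.88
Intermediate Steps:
D(l) = -2 (D(l) = -2 + 0 = -2)
K(m, O) = m + O*m
W(E, H) = -1/4 + E/8 + H/8 (W(E, H) = ((E + H) - 2)/8 = (-2 + E + H)/8 = -1/4 + E/8 + H/8)
W(-1, K(6, 5))*(5 - 44) = (-1/4 + (1/8)*(-1) + (6*(1 + 5))/8)*(5 - 44) = (-1/4 - 1/8 + (6*6)/8)*(-39) = (-1/4 - 1/8 + (1/8)*36)*(-39) = (-1/4 - 1/8 + 9/2)*(-39) = (33/8)*(-39) = -1287/8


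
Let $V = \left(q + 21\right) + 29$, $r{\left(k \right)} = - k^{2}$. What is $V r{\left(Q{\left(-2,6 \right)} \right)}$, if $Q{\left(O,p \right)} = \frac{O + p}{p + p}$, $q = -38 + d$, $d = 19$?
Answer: $- \frac{31}{9} \approx -3.4444$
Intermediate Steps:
$q = -19$ ($q = -38 + 19 = -19$)
$Q{\left(O,p \right)} = \frac{O + p}{2 p}$
$V = 31$ ($V = \left(-19 + 21\right) + 29 = 2 + 29 = 31$)
$V r{\left(Q{\left(-2,6 \right)} \right)} = 31 \left(- \left(\frac{-2 + 6}{2 \cdot 6}\right)^{2}\right) = 31 \left(- \left(\frac{1}{2} \cdot \frac{1}{6} \cdot 4\right)^{2}\right) = 31 \left(- \frac{1}{9}\right) = - \frac{31}{9}$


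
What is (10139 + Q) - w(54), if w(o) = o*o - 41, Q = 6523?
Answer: 13787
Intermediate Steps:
w(o) = -41 + o² (w(o) = o² - 41 = -41 + o²)
(10139 + Q) - w(54) = (10139 + 6523) - (-41 + 54²) = 16662 - (-41 + 2916) = 16662 - 1*2875 = 16662 - 2875 = 13787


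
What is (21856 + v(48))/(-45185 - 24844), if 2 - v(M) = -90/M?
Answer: -19431/62248 ≈ -0.31215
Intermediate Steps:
v(M) = 2 + 90/M (v(M) = 2 - (-90)/M = 2 + 90/M)
(21856 + v(48))/(-45185 - 24844) = (21856 + (2 + 90/48))/(-45185 - 24844) = (21856 + (2 + 90*(1/48)))/(-70029) = (21856 + (2 + 15/8))*(-1/70029) = (21856 + 31/8)*(-1/70029) = (174879/8)*(-1/70029) = -19431/62248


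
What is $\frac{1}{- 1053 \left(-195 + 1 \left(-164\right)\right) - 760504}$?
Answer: $- \frac{1}{382477} \approx -2.6145 \cdot 10^{-6}$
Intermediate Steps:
$\frac{1}{- 1053 \left(-195 + 1 \left(-164\right)\right) - 760504} = \frac{1}{- 1053 \left(-195 - 164\right) - 760504} = \frac{1}{\left(-1053\right) \left(-359\right) - 760504} = \frac{1}{378027 - 760504} = \frac{1}{-382477} = - \frac{1}{382477}$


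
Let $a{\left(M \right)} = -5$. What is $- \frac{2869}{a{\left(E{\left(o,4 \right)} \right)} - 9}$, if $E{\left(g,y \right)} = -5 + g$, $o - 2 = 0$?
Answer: $\frac{2869}{14} \approx 204.93$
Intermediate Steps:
$o = 2$ ($o = 2 + 0 = 2$)
$- \frac{2869}{a{\left(E{\left(o,4 \right)} \right)} - 9} = - \frac{2869}{-5 - 9} = - \frac{2869}{-14} = \left(-2869\right) \left(- \frac{1}{14}\right) = \frac{2869}{14}$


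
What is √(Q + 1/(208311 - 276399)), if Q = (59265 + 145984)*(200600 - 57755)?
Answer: √33980303767231775058/34044 ≈ 1.7123e+5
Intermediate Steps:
Q = 29318793405 (Q = 205249*142845 = 29318793405)
√(Q + 1/(208311 - 276399)) = √(29318793405 + 1/(208311 - 276399)) = √(29318793405 + 1/(-68088)) = √(29318793405 - 1/68088) = √(1996258005359639/68088) = √33980303767231775058/34044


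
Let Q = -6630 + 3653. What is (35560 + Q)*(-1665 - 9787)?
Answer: -373140516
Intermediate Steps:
Q = -2977
(35560 + Q)*(-1665 - 9787) = (35560 - 2977)*(-1665 - 9787) = 32583*(-11452) = -373140516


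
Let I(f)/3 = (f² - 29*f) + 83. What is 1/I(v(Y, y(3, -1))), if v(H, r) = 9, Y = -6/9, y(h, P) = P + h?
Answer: -1/291 ≈ -0.0034364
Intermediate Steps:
Y = -⅔ (Y = -6*⅑ = -⅔ ≈ -0.66667)
I(f) = 249 - 87*f + 3*f² (I(f) = 3*((f² - 29*f) + 83) = 3*(83 + f² - 29*f) = 249 - 87*f + 3*f²)
1/I(v(Y, y(3, -1))) = 1/(249 - 87*9 + 3*9²) = 1/(249 - 783 + 3*81) = 1/(249 - 783 + 243) = 1/(-291) = -1/291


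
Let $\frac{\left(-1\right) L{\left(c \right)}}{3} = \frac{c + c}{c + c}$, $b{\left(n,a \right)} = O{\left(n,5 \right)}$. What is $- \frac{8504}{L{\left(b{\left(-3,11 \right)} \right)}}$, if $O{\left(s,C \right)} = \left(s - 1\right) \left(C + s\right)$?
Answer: $\frac{8504}{3} \approx 2834.7$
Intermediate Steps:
$O{\left(s,C \right)} = \left(-1 + s\right) \left(C + s\right)$
$b{\left(n,a \right)} = -5 + n^{2} + 4 n$ ($b{\left(n,a \right)} = n^{2} - 5 - n + 5 n = -5 + n^{2} + 4 n$)
$L{\left(c \right)} = -3$ ($L{\left(c \right)} = - 3 \frac{c + c}{c + c} = - 3 \frac{2 c}{2 c} = - 3 \cdot 2 c \frac{1}{2 c} = \left(-3\right) 1 = -3$)
$- \frac{8504}{L{\left(b{\left(-3,11 \right)} \right)}} = - \frac{8504}{-3} = \left(-8504\right) \left(- \frac{1}{3}\right) = \frac{8504}{3}$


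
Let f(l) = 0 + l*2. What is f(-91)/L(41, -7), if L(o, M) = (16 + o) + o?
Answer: -13/7 ≈ -1.8571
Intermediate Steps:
L(o, M) = 16 + 2*o
f(l) = 2*l (f(l) = 0 + 2*l = 2*l)
f(-91)/L(41, -7) = (2*(-91))/(16 + 2*41) = -182/(16 + 82) = -182/98 = -182*1/98 = -13/7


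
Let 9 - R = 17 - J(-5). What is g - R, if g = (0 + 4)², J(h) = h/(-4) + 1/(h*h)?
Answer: 2271/100 ≈ 22.710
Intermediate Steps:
J(h) = h⁻² - h/4 (J(h) = h*(-¼) + h⁻² = -h/4 + h⁻² = h⁻² - h/4)
g = 16 (g = 4² = 16)
R = -671/100 (R = 9 - (17 - ((-5)⁻² - ¼*(-5))) = 9 - (17 - (1/25 + 5/4)) = 9 - (17 - 1*129/100) = 9 - (17 - 129/100) = 9 - 1*1571/100 = 9 - 1571/100 = -671/100 ≈ -6.7100)
g - R = 16 - 1*(-671/100) = 16 + 671/100 = 2271/100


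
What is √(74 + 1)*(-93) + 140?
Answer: 140 - 465*√3 ≈ -665.40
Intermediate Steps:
√(74 + 1)*(-93) + 140 = √75*(-93) + 140 = (5*√3)*(-93) + 140 = -465*√3 + 140 = 140 - 465*√3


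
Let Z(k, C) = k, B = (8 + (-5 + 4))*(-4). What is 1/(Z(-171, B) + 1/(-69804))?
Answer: -69804/11936485 ≈ -0.0058480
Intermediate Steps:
B = -28 (B = (8 - 1)*(-4) = 7*(-4) = -28)
1/(Z(-171, B) + 1/(-69804)) = 1/(-171 + 1/(-69804)) = 1/(-171 - 1/69804) = 1/(-11936485/69804) = -69804/11936485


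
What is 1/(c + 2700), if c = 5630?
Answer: 1/8330 ≈ 0.00012005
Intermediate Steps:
1/(c + 2700) = 1/(5630 + 2700) = 1/8330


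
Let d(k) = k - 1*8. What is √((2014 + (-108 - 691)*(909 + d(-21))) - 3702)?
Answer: 6*I*√19578 ≈ 839.53*I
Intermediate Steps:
d(k) = -8 + k (d(k) = k - 8 = -8 + k)
√((2014 + (-108 - 691)*(909 + d(-21))) - 3702) = √((2014 + (-108 - 691)*(909 + (-8 - 21))) - 3702) = √((2014 - 799*(909 - 29)) - 3702) = √((2014 - 799*880) - 3702) = √((2014 - 703120) - 3702) = √(-701106 - 3702) = √(-704808) = 6*I*√19578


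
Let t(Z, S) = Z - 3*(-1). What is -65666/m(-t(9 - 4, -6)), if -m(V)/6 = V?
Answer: -32833/24 ≈ -1368.0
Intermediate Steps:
t(Z, S) = 3 + Z (t(Z, S) = Z + 3 = 3 + Z)
m(V) = -6*V
-65666/m(-t(9 - 4, -6)) = -65666*1/(6*(3 + (9 - 4))) = -65666*1/(6*(3 + 5)) = -65666/((-(-6)*8)) = -65666/((-6*(-8))) = -65666/48 = -65666*1/48 = -32833/24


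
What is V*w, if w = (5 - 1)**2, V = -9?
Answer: -144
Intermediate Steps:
w = 16 (w = 4**2 = 16)
V*w = -9*16 = -144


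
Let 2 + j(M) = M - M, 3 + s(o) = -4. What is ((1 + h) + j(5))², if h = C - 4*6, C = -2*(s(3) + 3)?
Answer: 289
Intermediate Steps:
s(o) = -7 (s(o) = -3 - 4 = -7)
C = 8 (C = -2*(-7 + 3) = -2*(-4) = 8)
j(M) = -2 (j(M) = -2 + (M - M) = -2 + 0 = -2)
h = -16 (h = 8 - 4*6 = 8 - 24 = -16)
((1 + h) + j(5))² = ((1 - 16) - 2)² = (-15 - 2)² = (-17)² = 289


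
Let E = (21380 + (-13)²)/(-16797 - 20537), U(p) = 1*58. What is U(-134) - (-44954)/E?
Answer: -152460254/1959 ≈ -77826.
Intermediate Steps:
U(p) = 58
E = -1959/3394 (E = (21380 + 169)/(-37334) = 21549*(-1/37334) = -1959/3394 ≈ -0.57720)
U(-134) - (-44954)/E = 58 - (-44954)/(-1959/3394) = 58 - (-44954)*(-3394)/1959 = 58 - 1*152573876/1959 = 58 - 152573876/1959 = -152460254/1959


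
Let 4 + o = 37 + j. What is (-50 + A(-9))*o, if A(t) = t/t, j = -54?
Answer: 1029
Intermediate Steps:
A(t) = 1
o = -21 (o = -4 + (37 - 54) = -4 - 17 = -21)
(-50 + A(-9))*o = (-50 + 1)*(-21) = -49*(-21) = 1029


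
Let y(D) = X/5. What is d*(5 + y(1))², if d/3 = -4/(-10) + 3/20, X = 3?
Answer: 6468/125 ≈ 51.744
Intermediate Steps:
y(D) = ⅗ (y(D) = 3/5 = 3*(⅕) = ⅗)
d = 33/20 (d = 3*(-4/(-10) + 3/20) = 3*(-4*(-⅒) + 3*(1/20)) = 3*(⅖ + 3/20) = 3*(11/20) = 33/20 ≈ 1.6500)
d*(5 + y(1))² = 33*(5 + ⅗)²/20 = 33*(28/5)²/20 = (33/20)*(784/25) = 6468/125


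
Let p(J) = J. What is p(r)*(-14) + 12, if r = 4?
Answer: -44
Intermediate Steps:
p(r)*(-14) + 12 = 4*(-14) + 12 = -56 + 12 = -44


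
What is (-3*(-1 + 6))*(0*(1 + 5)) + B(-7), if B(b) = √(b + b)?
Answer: I*√14 ≈ 3.7417*I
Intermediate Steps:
B(b) = √2*√b (B(b) = √(2*b) = √2*√b)
(-3*(-1 + 6))*(0*(1 + 5)) + B(-7) = (-3*(-1 + 6))*(0*(1 + 5)) + √2*√(-7) = (-3*5)*(0*6) + √2*(I*√7) = -15*0 + I*√14 = 0 + I*√14 = I*√14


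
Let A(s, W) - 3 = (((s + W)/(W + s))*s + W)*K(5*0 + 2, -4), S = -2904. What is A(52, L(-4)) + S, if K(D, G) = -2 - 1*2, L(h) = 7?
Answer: -3137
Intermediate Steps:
K(D, G) = -4 (K(D, G) = -2 - 2 = -4)
A(s, W) = 3 - 4*W - 4*s (A(s, W) = 3 + (((s + W)/(W + s))*s + W)*(-4) = 3 + (((W + s)/(W + s))*s + W)*(-4) = 3 + (1*s + W)*(-4) = 3 + (s + W)*(-4) = 3 + (W + s)*(-4) = 3 + (-4*W - 4*s) = 3 - 4*W - 4*s)
A(52, L(-4)) + S = (3 - 4*7 - 4*52) - 2904 = (3 - 28 - 208) - 2904 = -233 - 2904 = -3137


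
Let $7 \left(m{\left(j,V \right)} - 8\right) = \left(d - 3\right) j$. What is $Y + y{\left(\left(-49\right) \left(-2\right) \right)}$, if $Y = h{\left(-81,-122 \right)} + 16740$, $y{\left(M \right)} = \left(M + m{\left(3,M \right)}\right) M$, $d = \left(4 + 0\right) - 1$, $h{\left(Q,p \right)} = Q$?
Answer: $27047$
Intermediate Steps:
$d = 3$ ($d = 4 - 1 = 3$)
$m{\left(j,V \right)} = 8$ ($m{\left(j,V \right)} = 8 + \frac{\left(3 - 3\right) j}{7} = 8 + \frac{0 j}{7} = 8 + \frac{1}{7} \cdot 0 = 8 + 0 = 8$)
$y{\left(M \right)} = M \left(8 + M\right)$ ($y{\left(M \right)} = \left(M + 8\right) M = \left(8 + M\right) M = M \left(8 + M\right)$)
$Y = 16659$ ($Y = -81 + 16740 = 16659$)
$Y + y{\left(\left(-49\right) \left(-2\right) \right)} = 16659 + \left(-49\right) \left(-2\right) \left(8 - -98\right) = 16659 + 98 \left(8 + 98\right) = 16659 + 98 \cdot 106 = 16659 + 10388 = 27047$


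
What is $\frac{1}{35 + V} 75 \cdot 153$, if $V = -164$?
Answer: $- \frac{3825}{43} \approx -88.953$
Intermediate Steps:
$\frac{1}{35 + V} 75 \cdot 153 = \frac{1}{35 - 164} \cdot 75 \cdot 153 = \frac{1}{-129} \cdot 75 \cdot 153 = \left(- \frac{1}{129}\right) 75 \cdot 153 = \left(- \frac{25}{43}\right) 153 = - \frac{3825}{43}$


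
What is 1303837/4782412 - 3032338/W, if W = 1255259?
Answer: -12865236510473/6003165704708 ≈ -2.1431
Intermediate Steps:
1303837/4782412 - 3032338/W = 1303837/4782412 - 3032338/1255259 = -12865236510473/6003165704708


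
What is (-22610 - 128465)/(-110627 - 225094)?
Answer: 151075/335721 ≈ 0.45000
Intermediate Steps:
(-22610 - 128465)/(-110627 - 225094) = -151075/(-335721) = -151075*(-1/335721) = 151075/335721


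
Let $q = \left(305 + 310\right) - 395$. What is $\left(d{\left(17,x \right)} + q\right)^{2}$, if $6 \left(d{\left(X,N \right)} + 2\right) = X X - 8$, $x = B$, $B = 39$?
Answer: $\frac{2524921}{36} \approx 70137.0$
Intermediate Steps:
$x = 39$
$d{\left(X,N \right)} = - \frac{10}{3} + \frac{X^{2}}{6}$ ($d{\left(X,N \right)} = -2 + \frac{X X - 8}{6} = -2 + \frac{X^{2} - 8}{6} = -2 + \frac{-8 + X^{2}}{6} = -2 + \left(- \frac{4}{3} + \frac{X^{2}}{6}\right) = - \frac{10}{3} + \frac{X^{2}}{6}$)
$q = 220$ ($q = 615 - 395 = 220$)
$\left(d{\left(17,x \right)} + q\right)^{2} = \left(\left(- \frac{10}{3} + \frac{17^{2}}{6}\right) + 220\right)^{2} = \left(\left(- \frac{10}{3} + \frac{1}{6} \cdot 289\right) + 220\right)^{2} = \left(\left(- \frac{10}{3} + \frac{289}{6}\right) + 220\right)^{2} = \left(\frac{269}{6} + 220\right)^{2} = \left(\frac{1589}{6}\right)^{2} = \frac{2524921}{36}$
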